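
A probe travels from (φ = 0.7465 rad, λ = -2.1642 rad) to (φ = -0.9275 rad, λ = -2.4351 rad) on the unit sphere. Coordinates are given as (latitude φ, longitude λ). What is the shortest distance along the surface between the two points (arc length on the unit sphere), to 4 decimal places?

With latitudes φ₁ = 42.771°, φ₂ = -53.142° and longitude difference Δλ = -15.521°:
Haversine: a = sin²(Δφ/2) + cos φ₁ cos φ₂ sin²(Δλ/2) = 0.5515 + (0.7341)(0.5998)(0.0182) = 0.55954.
Central angle c = 2·arcsin(√a) = 1.69016 rad.
On the unit sphere the arc length equals the central angle: 1.6902.

1.6902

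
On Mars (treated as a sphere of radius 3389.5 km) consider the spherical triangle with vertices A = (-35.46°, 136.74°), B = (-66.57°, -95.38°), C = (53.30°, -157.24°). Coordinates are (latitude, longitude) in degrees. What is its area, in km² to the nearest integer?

23634684 km²

Side lengths (central angles): a = 2.2441, b = 1.8414, c = 1.2308 rad; semiperimeter s = 2.6582.
By l'Huilier's theorem, tan(E/4) = √[tan(s/2) tan((s−a)/2) tan((s−b)/2) tan((s−c)/2)], giving spherical excess E = 2.0572 rad.
Area = E·R² = 2.0572 × (3389.5)² ≈ 23634684 km².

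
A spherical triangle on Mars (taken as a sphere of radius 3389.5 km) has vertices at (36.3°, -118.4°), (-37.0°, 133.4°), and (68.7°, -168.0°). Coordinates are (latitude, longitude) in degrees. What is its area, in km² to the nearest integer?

14331704 km²

Side lengths (central angles): a = 1.9928, b = 0.7358, c = 2.1619 rad; semiperimeter s = 2.4452.
By l'Huilier's theorem, tan(E/4) = √[tan(s/2) tan((s−a)/2) tan((s−b)/2) tan((s−c)/2)], giving spherical excess E = 1.2475 rad.
Area = E·R² = 1.2475 × (3389.5)² ≈ 14331704 km².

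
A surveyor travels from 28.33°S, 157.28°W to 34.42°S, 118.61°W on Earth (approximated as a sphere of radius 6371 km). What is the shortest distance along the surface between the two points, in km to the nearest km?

3710 km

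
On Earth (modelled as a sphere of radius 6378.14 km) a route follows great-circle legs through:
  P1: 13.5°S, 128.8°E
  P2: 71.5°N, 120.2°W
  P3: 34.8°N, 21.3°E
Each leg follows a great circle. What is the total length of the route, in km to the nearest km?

20001 km

Leg P1→P2: central angle 1.9092 rad, distance 12176.9 km.
Leg P2→P3: central angle 1.2267 rad, distance 7824.3 km.
Total: 12176.9 + 7824.3 ≈ 20001 km.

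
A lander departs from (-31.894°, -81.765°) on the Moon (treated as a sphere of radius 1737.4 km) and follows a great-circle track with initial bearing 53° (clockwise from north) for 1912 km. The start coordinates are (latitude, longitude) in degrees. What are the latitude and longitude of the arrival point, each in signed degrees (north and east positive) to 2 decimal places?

12.48°, -34.95°

Angular distance δ = d/R = 1912/1737.4 = 1.10049 rad; initial bearing θ = 0.9250 rad.
sin φ₂ = sin φ₁ cos δ + cos φ₁ sin δ cos θ = (-0.5283)(0.4532) + (0.8490)(0.8914)(0.6018) = 0.2161, so φ₂ = 12.48°.
Δλ = atan2(sin θ sin δ cos φ₁, cos δ − sin φ₁ sin φ₂) = atan2(0.6044, 0.5673) = 46.815°.
λ₂ = -81.765° + 46.815° = -34.95°.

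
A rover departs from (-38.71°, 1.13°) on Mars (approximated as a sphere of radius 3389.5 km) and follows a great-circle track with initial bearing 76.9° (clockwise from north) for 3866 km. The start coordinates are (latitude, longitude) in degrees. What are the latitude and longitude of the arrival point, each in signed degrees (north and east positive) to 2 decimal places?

Angular distance δ = d/R = 3866/3389.5 = 1.14058 rad; initial bearing θ = 1.3422 rad.
sin φ₂ = sin φ₁ cos δ + cos φ₁ sin δ cos θ = (-0.6254)(0.4171) + (0.7803)(0.9089)(0.2267) = -0.1001, so φ₂ = -5.74°.
Δλ = atan2(sin θ sin δ cos φ₁, cos δ − sin φ₁ sin φ₂) = atan2(0.6908, 0.3545) = 62.834°.
λ₂ = 1.130° + 62.834° = 63.96°.

-5.74°, 63.96°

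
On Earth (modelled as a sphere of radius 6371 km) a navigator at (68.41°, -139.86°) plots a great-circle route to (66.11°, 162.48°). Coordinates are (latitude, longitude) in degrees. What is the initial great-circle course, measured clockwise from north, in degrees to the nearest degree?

292°

With φ₁ = 1.1940, φ₂ = 1.1538, Δλ = -1.0064 rad, the forward-azimuth formula gives
θ = atan2( sin Δλ cos φ₂ , cos φ₁ sin φ₂ − sin φ₁ cos φ₂ cos Δλ ) = atan2(-0.3422, 0.1350) = -68.47°.
Adding 360° brings this into [0°, 360°): 292°.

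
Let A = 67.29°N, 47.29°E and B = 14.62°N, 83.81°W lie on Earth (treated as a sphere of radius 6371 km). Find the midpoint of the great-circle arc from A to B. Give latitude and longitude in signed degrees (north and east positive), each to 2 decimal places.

56.73°, -61.64°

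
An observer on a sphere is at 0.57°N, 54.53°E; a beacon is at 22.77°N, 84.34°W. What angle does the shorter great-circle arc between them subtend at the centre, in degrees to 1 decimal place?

Let φ₁ = 0.0099 rad, φ₂ = 0.3974 rad, and Δλ = -2.4237 rad.
Haversine: a = sin²(Δφ/2) + cos φ₁ cos φ₂ sin²(Δλ/2) = 0.0371 + (1.0000)(0.9221)(0.8766) = 0.84532.
Central angle c = 2·arcsin(√a) = 2.33316 rad.
So the angular separation is 133.7°.

133.7°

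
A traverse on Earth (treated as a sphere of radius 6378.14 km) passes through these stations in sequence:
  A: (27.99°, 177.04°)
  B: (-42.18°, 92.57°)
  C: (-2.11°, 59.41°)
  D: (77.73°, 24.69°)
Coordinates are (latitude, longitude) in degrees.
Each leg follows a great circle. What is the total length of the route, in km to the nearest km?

26326 km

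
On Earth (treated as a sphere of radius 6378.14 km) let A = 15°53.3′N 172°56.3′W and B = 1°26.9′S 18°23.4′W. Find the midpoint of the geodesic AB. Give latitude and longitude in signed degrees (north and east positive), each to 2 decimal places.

29.81°, -90.78°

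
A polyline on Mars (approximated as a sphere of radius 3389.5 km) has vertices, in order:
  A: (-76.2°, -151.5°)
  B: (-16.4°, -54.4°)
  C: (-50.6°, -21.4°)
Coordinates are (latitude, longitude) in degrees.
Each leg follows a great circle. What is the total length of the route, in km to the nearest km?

7038 km

Leg A→B: central angle 1.3223 rad, distance 4482.1 km.
Leg B→C: central angle 0.7542 rad, distance 2556.2 km.
Total: 4482.1 + 2556.2 ≈ 7038 km.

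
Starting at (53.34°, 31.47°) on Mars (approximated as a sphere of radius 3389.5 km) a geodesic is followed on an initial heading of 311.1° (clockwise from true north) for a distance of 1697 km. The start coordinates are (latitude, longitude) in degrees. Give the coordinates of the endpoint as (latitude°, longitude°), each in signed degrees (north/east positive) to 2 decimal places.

Angular distance δ = d/R = 1697/3389.5 = 0.50066 rad; initial bearing θ = 5.4297 rad.
sin φ₂ = sin φ₁ cos δ + cos φ₁ sin δ cos θ = (0.8022)(0.8773) + (0.5971)(0.4800)(0.6574) = 0.8921, so φ₂ = 63.14°.
Δλ = atan2(sin θ sin δ cos φ₁, cos δ − sin φ₁ sin φ₂) = atan2(-0.2160, 0.1616) = -53.194°.
λ₂ = 31.470° − 53.194° = -21.72°.

63.14°, -21.72°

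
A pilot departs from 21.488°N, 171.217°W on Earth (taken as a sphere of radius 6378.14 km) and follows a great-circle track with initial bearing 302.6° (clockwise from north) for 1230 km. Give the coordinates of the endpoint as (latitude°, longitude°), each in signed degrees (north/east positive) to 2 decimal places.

Angular distance δ = d/R = 1230/6378.14 = 0.19285 rad; initial bearing θ = 5.2814 rad.
sin φ₂ = sin φ₁ cos δ + cos φ₁ sin δ cos θ = (0.3663)(0.9815) + (0.9305)(0.1917)(0.5388) = 0.4556, so φ₂ = 27.10°.
Δλ = atan2(sin θ sin δ cos φ₁, cos δ − sin φ₁ sin φ₂) = atan2(-0.1502, 0.8146) = -10.450°.
λ₂ = -171.217° − 10.450° = -181.67° → 178.33° after wrapping to (−180°, 180°].

27.10°, 178.33°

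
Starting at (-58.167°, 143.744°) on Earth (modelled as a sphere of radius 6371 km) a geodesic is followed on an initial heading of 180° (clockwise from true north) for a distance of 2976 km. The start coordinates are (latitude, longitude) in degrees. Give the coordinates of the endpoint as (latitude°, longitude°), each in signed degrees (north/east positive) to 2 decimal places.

-84.93°, 143.74°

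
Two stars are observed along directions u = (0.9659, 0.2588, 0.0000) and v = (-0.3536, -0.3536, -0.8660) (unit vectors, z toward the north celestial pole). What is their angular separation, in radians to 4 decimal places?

2.0187 rad

u·v = -0.4331; |u| = 1.0000, |v| = 1.0000.
cos θ = (u·v)/(|u||v|) = -0.4331, so θ = 2.0187 rad.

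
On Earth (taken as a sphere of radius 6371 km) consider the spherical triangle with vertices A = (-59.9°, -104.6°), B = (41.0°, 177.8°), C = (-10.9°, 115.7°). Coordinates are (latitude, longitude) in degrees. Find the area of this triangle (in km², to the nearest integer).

82447674 km²

Side lengths (central angles): a = 1.3462, b = 1.7844, c = 2.0787 rad; semiperimeter s = 2.6046.
By l'Huilier's theorem, tan(E/4) = √[tan(s/2) tan((s−a)/2) tan((s−b)/2) tan((s−c)/2)], giving spherical excess E = 2.0312 rad.
Area = E·R² = 2.0312 × (6371)² ≈ 82447674 km².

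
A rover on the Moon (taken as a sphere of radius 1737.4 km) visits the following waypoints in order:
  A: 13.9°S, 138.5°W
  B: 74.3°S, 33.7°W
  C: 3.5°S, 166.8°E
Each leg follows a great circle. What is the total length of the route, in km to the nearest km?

5511 km

Leg A→B: central angle 1.4059 rad, distance 2442.6 km.
Leg B→C: central angle 1.7663 rad, distance 3068.7 km.
Total: 2442.6 + 3068.7 ≈ 5511 km.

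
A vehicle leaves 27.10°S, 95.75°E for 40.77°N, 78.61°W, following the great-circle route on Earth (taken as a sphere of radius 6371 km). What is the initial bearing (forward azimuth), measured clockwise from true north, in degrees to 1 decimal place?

Δλ = -174.360° = -3.0432 rad.
y = sin Δλ · cos φ₂ = (-0.0983)(0.7573) = -0.0744
x = cos φ₁ sin φ₂ − sin φ₁ cos φ₂ cos Δλ = (0.8902)(0.6530) − (-0.4555)(0.7573)(-0.9952) = 0.2380
θ = atan2(y, x) = -17.37°; adding 360° gives 342.6°.

342.6°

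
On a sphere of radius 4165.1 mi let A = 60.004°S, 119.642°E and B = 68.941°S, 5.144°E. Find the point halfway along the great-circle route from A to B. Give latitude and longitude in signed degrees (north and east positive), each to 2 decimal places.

-75.07°, 76.67°

The central angle between A and B is δ = 0.7470 rad.
With f = 0.5, the slerp weights are sin((1−f)δ)/sin δ = 0.5370 and sin(fδ)/sin δ = 0.5370.
Weighted sum of the unit vectors: (0.5370)·(-0.2473,0.4345,-0.8661) + (0.5370)·(0.3579,0.0322,-0.9332) = (0.0594, 0.2506, -0.9663).
Converting back: φ = atan2(z, √(x²+y²)) = -75.07°, λ = atan2(y, x) = 76.67°.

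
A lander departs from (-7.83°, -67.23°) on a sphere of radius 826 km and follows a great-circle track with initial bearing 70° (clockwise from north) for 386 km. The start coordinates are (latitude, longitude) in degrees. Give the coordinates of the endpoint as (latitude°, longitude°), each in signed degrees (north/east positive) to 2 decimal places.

1.78°, -42.17°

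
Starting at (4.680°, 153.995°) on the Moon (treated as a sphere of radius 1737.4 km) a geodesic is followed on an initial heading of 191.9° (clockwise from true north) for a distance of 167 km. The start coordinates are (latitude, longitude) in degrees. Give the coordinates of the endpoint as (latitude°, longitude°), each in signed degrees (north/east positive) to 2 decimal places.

Angular distance δ = d/R = 167/1737.4 = 0.09612 rad; initial bearing θ = 3.3493 rad.
sin φ₂ = sin φ₁ cos δ + cos φ₁ sin δ cos θ = (0.0816)(0.9954) + (0.9967)(0.0960)(-0.9785) = -0.0124, so φ₂ = -0.71°.
Δλ = atan2(sin θ sin δ cos φ₁, cos δ − sin φ₁ sin φ₂) = atan2(-0.0197, 0.9964) = -1.134°.
λ₂ = 153.995° − 1.134° = 152.86°.

-0.71°, 152.86°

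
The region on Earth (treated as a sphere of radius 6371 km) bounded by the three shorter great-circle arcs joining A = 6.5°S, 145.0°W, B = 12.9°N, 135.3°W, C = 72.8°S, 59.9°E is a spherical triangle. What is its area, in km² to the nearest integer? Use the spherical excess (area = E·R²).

Side lengths (central angles): a = 2.0845, b = 1.7298, c = 0.3781 rad; semiperimeter s = 2.0962.
By l'Huilier's theorem, tan(E/4) = √[tan(s/2) tan((s−a)/2) tan((s−b)/2) tan((s−c)/2)], giving spherical excess E = 0.1866 rad.
Area = E·R² = 0.1866 × (6371)² ≈ 7572618 km².

7572618 km²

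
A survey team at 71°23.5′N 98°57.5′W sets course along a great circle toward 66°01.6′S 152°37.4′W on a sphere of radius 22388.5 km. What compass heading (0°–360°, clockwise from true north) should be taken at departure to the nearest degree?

Δλ = -53.665° = -0.9366 rad.
y = sin Δλ · cos φ₂ = (-0.8056)(0.4063) = -0.3273
x = cos φ₁ sin φ₂ − sin φ₁ cos φ₂ cos Δλ = (0.3191)(-0.9137) − (0.9477)(0.4063)(0.5925) = -0.5197
θ = atan2(y, x) = -147.80°; adding 360° gives 212°.

212°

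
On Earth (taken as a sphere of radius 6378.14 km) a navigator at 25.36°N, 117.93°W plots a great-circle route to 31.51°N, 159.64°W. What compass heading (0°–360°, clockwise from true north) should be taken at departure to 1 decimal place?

With φ₁ = 0.4426, φ₂ = 0.5500, Δλ = -0.7280 rad, the forward-azimuth formula gives
θ = atan2( sin Δλ cos φ₂ , cos φ₁ sin φ₂ − sin φ₁ cos φ₂ cos Δλ ) = atan2(-0.5673, 0.1997) = -70.61°.
Adding 360° brings this into [0°, 360°): 289.4°.

289.4°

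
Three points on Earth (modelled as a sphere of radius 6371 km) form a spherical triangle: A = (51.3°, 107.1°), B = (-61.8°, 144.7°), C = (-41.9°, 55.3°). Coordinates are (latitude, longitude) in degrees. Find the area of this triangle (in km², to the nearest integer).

54394868 km²

Side lengths (central angles): a = 0.9370, b = 1.8064, c = 2.0417 rad; semiperimeter s = 2.3925.
By l'Huilier's theorem, tan(E/4) = √[tan(s/2) tan((s−a)/2) tan((s−b)/2) tan((s−c)/2)], giving spherical excess E = 1.3401 rad.
Area = E·R² = 1.3401 × (6371)² ≈ 54394868 km².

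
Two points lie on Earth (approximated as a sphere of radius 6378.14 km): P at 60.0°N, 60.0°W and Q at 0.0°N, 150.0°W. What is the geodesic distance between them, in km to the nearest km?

Let φ₁ = 1.0472 rad, φ₂ = 0.0000 rad, and Δλ = -1.5708 rad.
Haversine: a = sin²(Δφ/2) + cos φ₁ cos φ₂ sin²(Δλ/2) = 0.2500 + (0.5000)(1.0000)(0.5000) = 0.50000.
Central angle c = 2·arcsin(√a) = 1.57080 rad.
Distance = R·c = 6378.14 × 1.5708 ≈ 10019 km.

10019 km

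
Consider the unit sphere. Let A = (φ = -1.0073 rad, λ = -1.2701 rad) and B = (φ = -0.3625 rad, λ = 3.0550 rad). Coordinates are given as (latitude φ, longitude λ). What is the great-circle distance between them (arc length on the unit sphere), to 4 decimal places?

Let φ₁ = -1.0073 rad, φ₂ = -0.3625 rad, and Δλ = -1.9581 rad.
cos c = sin φ₁ sin φ₂ + cos φ₁ cos φ₂ cos Δλ = (-0.8454)(-0.3546) + (0.5341)(0.9350)(-0.3777) = 0.11116,
so c = arccos(0.11116) = 1.45940 rad.
On the unit sphere the arc length equals the central angle: 1.4594.

1.4594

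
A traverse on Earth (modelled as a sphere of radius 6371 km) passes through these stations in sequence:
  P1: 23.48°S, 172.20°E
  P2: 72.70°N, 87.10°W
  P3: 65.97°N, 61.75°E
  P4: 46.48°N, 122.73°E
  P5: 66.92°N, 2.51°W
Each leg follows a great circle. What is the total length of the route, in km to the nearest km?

Leg P1→P2: central angle 2.0164 rad, distance 12846.8 km.
Leg P2→P3: central angle 0.6945 rad, distance 4424.6 km.
Leg P3→P4: central angle 0.6463 rad, distance 4117.6 km.
Leg P4→P5: central angle 1.0341 rad, distance 6588.0 km.
Total: 12846.8 + 4424.6 + 4117.6 + 6588.0 ≈ 27977 km.

27977 km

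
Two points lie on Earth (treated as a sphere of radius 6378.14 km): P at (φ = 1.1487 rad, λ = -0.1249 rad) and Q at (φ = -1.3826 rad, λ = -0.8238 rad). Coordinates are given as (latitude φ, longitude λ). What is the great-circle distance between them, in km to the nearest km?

16350 km

With latitudes φ₁ = 65.816°, φ₂ = -79.217° and longitude difference Δλ = -40.044°:
Haversine: a = sin²(Δφ/2) + cos φ₁ cos φ₂ sin²(Δλ/2) = 0.9097 + (0.4097)(0.1871)(0.1172) = 0.91872.
Central angle c = 2·arcsin(√a) = 2.56340 rad.
Distance = R·c = 6378.14 × 2.5634 ≈ 16350 km.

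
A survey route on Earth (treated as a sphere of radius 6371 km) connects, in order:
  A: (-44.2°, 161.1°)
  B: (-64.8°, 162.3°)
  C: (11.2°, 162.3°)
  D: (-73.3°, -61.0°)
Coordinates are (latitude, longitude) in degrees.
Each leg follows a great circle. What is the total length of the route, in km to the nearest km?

Leg A→B: central angle 0.3597 rad, distance 2291.8 km.
Leg B→C: central angle 1.3265 rad, distance 8450.8 km.
Leg C→D: central angle 1.9727 rad, distance 12568.2 km.
Total: 2291.8 + 8450.8 + 12568.2 ≈ 23311 km.

23311 km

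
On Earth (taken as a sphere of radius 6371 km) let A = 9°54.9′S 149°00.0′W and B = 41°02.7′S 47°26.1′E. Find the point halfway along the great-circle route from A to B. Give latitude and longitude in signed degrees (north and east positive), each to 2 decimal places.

The central angle between A and B is δ = 2.2137 rad.
With f = 0.5, the slerp weights are sin((1−f)δ)/sin δ = 1.1173 and sin(fδ)/sin δ = 1.1173.
Weighted sum of the unit vectors: (1.1173)·(-0.8444,-0.5073,-0.1722) + (1.1173)·(0.5102,0.5555,-0.6567) = (-0.3734, 0.0538, -0.9261).
Converting back: φ = atan2(z, √(x²+y²)) = -67.83°, λ = atan2(y, x) = 171.81°.

-67.83°, 171.81°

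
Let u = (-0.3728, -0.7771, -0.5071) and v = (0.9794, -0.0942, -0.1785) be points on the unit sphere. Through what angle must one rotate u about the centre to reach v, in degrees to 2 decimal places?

u·v = -0.2014; |u| = 1.0000, |v| = 1.0000.
cos θ = (u·v)/(|u||v|) = -0.2014, so θ = 101.62°.

101.62°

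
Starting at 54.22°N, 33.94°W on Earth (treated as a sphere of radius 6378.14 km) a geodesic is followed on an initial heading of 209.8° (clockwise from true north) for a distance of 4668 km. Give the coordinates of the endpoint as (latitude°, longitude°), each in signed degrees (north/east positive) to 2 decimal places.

Angular distance δ = d/R = 4668/6378.14 = 0.73187 rad; initial bearing θ = 3.6617 rad.
sin φ₂ = sin φ₁ cos δ + cos φ₁ sin δ cos θ = (0.8113)(0.7439) + (0.5847)(0.6683)(-0.8678) = 0.2645, so φ₂ = 15.34°.
Δλ = atan2(sin θ sin δ cos φ₁, cos δ − sin φ₁ sin φ₂) = atan2(-0.1942, 0.5294) = -20.143°.
λ₂ = -33.940° − 20.143° = -54.08°.

15.34°, -54.08°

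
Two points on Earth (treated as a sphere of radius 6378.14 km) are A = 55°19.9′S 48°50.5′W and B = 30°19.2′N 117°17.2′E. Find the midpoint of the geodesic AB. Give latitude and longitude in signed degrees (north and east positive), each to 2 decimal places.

Central angle δ = 2.6723 rad. Interpolating on the sphere with fraction f = 0.5:
P = [sin((1−f)δ)·A + sin(fδ)·B] / sin δ = 2.1507·A + 2.1507·B in Cartesian coordinates,
giving P = (-0.0460, 0.7289, -0.6831), i.e. latitude -43.09°, longitude 93.61°.

-43.09°, 93.61°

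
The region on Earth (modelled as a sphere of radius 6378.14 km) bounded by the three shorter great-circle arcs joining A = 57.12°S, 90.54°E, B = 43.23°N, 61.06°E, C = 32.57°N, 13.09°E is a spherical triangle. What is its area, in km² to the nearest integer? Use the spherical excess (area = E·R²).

Side lengths (central angles): a = 0.6764, b = 1.9312, c = 1.8038 rad; semiperimeter s = 2.2057.
By l'Huilier's theorem, tan(E/4) = √[tan(s/2) tan((s−a)/2) tan((s−b)/2) tan((s−c)/2)], giving spherical excess E = 0.9085 rad.
Area = E·R² = 0.9085 × (6378.14)² ≈ 36956682 km².

36956682 km²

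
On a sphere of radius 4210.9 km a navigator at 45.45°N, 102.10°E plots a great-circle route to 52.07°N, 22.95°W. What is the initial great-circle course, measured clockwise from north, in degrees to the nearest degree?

Δλ = -125.050° = -2.1825 rad.
y = sin Δλ · cos φ₂ = (-0.8187)(0.6147) = -0.5032
x = cos φ₁ sin φ₂ − sin φ₁ cos φ₂ cos Δλ = (0.7015)(0.7888) − (0.7126)(0.6147)(-0.5743) = 0.8049
θ = atan2(y, x) = -32.01°; adding 360° gives 328°.

328°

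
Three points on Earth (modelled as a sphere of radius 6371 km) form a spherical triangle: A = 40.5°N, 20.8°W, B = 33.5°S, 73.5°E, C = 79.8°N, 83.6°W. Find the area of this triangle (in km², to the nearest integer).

56861721 km²

Side lengths (central angles): a = 2.3175, b = 0.7944, c = 1.9889 rad; semiperimeter s = 2.5504.
By l'Huilier's theorem, tan(E/4) = √[tan(s/2) tan((s−a)/2) tan((s−b)/2) tan((s−c)/2)], giving spherical excess E = 1.4009 rad.
Area = E·R² = 1.4009 × (6371)² ≈ 56861721 km².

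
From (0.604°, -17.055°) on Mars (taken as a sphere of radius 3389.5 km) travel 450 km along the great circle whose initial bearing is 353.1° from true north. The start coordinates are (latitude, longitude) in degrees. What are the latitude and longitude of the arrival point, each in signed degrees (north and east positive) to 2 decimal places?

Angular distance δ = d/R = 450/3389.5 = 0.13276 rad; initial bearing θ = 6.1628 rad.
sin φ₂ = sin φ₁ cos δ + cos φ₁ sin δ cos θ = (0.0105)(0.9912) + (0.9999)(0.1324)(0.9928) = 0.1419, so φ₂ = 8.16°.
Δλ = atan2(sin θ sin δ cos φ₁, cos δ − sin φ₁ sin φ₂) = atan2(-0.0159, 0.9897) = -0.921°.
λ₂ = -17.055° − 0.921° = -17.98°.

8.16°, -17.98°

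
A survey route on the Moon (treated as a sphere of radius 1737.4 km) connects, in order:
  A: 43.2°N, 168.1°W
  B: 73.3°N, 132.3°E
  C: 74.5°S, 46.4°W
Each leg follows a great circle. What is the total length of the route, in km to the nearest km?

Leg A→B: central angle 0.7049 rad, distance 1224.7 km.
Leg B→C: central angle 3.1197 rad, distance 5420.2 km.
Total: 1224.7 + 5420.2 ≈ 6645 km.

6645 km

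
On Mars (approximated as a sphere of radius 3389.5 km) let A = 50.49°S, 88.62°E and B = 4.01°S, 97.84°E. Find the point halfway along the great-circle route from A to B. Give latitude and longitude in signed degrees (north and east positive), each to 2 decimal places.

The central angle between A and B is δ = 0.8225 rad.
With f = 0.5, the slerp weights are sin((1−f)δ)/sin δ = 0.5455 and sin(fδ)/sin δ = 0.5455.
Weighted sum of the unit vectors: (0.5455)·(0.0153,0.6360,-0.7715) + (0.5455)·(-0.1361,0.9882,-0.0699) = (-0.0659, 0.8860, -0.4590).
Converting back: φ = atan2(z, √(x²+y²)) = -27.32°, λ = atan2(y, x) = 94.25°.

-27.32°, 94.25°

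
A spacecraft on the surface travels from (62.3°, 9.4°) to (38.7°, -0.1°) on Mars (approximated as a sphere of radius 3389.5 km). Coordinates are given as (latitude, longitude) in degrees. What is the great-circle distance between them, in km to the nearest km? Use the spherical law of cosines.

Let φ₁ = 1.0873 rad, φ₂ = 0.6754 rad, and Δλ = -0.1658 rad.
cos c = sin φ₁ sin φ₂ + cos φ₁ cos φ₂ cos Δλ = (0.8854)(0.6252) + (0.4648)(0.7804)(0.9863) = 0.91139,
so c = arccos(0.91139) = 0.42415 rad.
Distance = R·c = 3389.5 × 0.4242 ≈ 1438 km.

1438 km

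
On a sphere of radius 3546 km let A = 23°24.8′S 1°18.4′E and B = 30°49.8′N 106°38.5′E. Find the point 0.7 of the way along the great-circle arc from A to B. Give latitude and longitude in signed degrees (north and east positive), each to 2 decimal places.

17.95°, 71.52°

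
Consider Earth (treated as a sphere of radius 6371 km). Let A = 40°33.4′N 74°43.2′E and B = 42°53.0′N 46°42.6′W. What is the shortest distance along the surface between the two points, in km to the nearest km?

In radians: φ₁ = 0.7078, φ₂ = 0.7485, Δλ = -121.430° = -2.1194 rad.
cos c = sin φ₁ sin φ₂ + cos φ₁ cos φ₂ cos Δλ = (0.6502)(0.6805) + (0.7598)(0.7327)(-0.5215) = 0.15217,
so c = arccos(0.15217) = 1.41804 rad.
Distance = R·c = 6371 × 1.4180 ≈ 9034 km.

9034 km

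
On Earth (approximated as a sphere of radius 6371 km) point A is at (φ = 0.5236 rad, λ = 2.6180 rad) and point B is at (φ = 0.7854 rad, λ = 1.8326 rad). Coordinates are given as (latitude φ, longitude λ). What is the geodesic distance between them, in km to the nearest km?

With latitudes φ₁ = 30.000°, φ₂ = 45.000° and longitude difference Δλ = -45.000°:
Haversine: a = sin²(Δφ/2) + cos φ₁ cos φ₂ sin²(Δλ/2) = 0.0170 + (0.8660)(0.7071)(0.1464) = 0.10672.
Central angle c = 2·arcsin(√a) = 0.66557 rad.
Distance = R·c = 6371 × 0.6656 ≈ 4240 km.

4240 km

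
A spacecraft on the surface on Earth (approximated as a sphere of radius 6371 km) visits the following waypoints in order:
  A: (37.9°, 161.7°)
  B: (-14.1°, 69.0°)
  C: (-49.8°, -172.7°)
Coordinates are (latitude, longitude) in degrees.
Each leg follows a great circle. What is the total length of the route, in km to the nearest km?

Leg A→B: central angle 1.7576 rad, distance 11197.5 km.
Leg B→C: central angle 1.6817 rad, distance 10714.3 km.
Total: 11197.5 + 10714.3 ≈ 21912 km.

21912 km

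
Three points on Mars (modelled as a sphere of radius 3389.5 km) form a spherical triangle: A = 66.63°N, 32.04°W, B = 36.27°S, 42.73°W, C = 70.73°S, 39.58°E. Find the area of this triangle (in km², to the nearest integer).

Side lengths (central angles): a = 0.9347, b = 2.5414, c = 1.8016 rad; semiperimeter s = 2.6389.
By l'Huilier's theorem, tan(E/4) = √[tan(s/2) tan((s−a)/2) tan((s−b)/2) tan((s−c)/2)], giving spherical excess E = 1.2053 rad.
Area = E·R² = 1.2053 × (3389.5)² ≈ 13847552 km².

13847552 km²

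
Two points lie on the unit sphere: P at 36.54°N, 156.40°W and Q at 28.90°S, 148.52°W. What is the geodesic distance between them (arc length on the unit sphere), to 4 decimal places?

In radians: φ₁ = 0.6377, φ₂ = -0.5044, Δλ = 7.880° = 0.1375 rad.
Haversine: a = sin²(Δφ/2) + cos φ₁ cos φ₂ sin²(Δλ/2) = 0.2922 + (0.8034)(0.8755)(0.0047) = 0.29550.
Central angle c = 2·arcsin(√a) = 1.14943 rad.
On the unit sphere the arc length equals the central angle: 1.1494.

1.1494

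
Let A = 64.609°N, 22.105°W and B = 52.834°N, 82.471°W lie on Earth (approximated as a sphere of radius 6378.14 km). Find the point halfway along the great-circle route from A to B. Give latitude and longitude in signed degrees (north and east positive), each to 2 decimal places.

62.18°, -57.93°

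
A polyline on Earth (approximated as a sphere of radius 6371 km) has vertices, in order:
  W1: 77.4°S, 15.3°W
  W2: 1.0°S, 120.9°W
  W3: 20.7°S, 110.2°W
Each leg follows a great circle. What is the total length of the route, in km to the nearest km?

12752 km

Leg W1→W2: central angle 1.6124 rad, distance 10272.8 km.
Leg W2→W3: central angle 0.3892 rad, distance 2479.7 km.
Total: 10272.8 + 2479.7 ≈ 12752 km.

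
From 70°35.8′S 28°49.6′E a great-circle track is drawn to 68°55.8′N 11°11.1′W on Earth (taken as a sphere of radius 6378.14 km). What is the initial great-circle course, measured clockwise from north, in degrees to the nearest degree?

Δλ = -40.012° = -0.6983 rad.
y = sin Δλ · cos φ₂ = (-0.6429)(0.3595) = -0.2311
x = cos φ₁ sin φ₂ − sin φ₁ cos φ₂ cos Δλ = (0.3322)(0.9331) − (-0.9432)(0.3595)(0.7659) = 0.5697
θ = atan2(y, x) = -22.08°; adding 360° gives 338°.

338°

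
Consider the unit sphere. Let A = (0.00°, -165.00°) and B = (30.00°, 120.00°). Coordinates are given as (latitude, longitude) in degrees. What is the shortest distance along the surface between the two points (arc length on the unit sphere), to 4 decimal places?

1.3447

Let φ₁ = 0.0000 rad, φ₂ = 0.5236 rad, and Δλ = -1.3090 rad.
Haversine: a = sin²(Δφ/2) + cos φ₁ cos φ₂ sin²(Δλ/2) = 0.0670 + (1.0000)(0.8660)(0.3706) = 0.38793.
Central angle c = 2·arcsin(√a) = 1.34473 rad.
On the unit sphere the arc length equals the central angle: 1.3447.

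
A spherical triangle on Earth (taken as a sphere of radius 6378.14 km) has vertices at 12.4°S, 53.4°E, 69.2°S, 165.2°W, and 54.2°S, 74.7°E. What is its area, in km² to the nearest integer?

2028131 km²

Side lengths (central angles): a = 0.8579, b = 0.7863, c = 1.6412 rad; semiperimeter s = 1.6427.
By l'Huilier's theorem, tan(E/4) = √[tan(s/2) tan((s−a)/2) tan((s−b)/2) tan((s−c)/2)], giving spherical excess E = 0.0499 rad.
Area = E·R² = 0.0499 × (6378.14)² ≈ 2028131 km².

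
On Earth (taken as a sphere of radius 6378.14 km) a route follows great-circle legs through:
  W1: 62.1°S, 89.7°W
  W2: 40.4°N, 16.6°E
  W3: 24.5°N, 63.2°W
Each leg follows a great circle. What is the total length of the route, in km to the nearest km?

22179 km

Leg W1→W2: central angle 2.3088 rad, distance 14725.7 km.
Leg W2→W3: central angle 1.1686 rad, distance 7453.2 km.
Total: 14725.7 + 7453.2 ≈ 22179 km.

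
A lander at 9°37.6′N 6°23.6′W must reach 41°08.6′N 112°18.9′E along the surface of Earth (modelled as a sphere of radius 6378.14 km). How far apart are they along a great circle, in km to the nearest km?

11608 km

Let φ₁ = 0.1680 rad, φ₂ = 0.7181 rad, and Δλ = 2.0719 rad.
Haversine: a = sin²(Δφ/2) + cos φ₁ cos φ₂ sin²(Δλ/2) = 0.0738 + (0.9859)(0.7531)(0.7402) = 0.62331.
Central angle c = 2·arcsin(√a) = 1.81998 rad.
Distance = R·c = 6378.14 × 1.8200 ≈ 11608 km.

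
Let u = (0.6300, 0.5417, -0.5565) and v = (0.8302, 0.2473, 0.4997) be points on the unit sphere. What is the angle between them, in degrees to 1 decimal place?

67.7°

u·v = 0.3789; |u| = 1.0000, |v| = 1.0000.
cos θ = (u·v)/(|u||v|) = 0.3789, so θ = 67.7°.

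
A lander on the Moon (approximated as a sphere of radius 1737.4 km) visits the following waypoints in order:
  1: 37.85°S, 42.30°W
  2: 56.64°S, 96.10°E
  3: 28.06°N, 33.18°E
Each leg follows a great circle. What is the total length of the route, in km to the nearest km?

5430 km

Leg 1→2: central angle 1.3819 rad, distance 2400.9 km.
Leg 2→3: central angle 1.7436 rad, distance 3029.4 km.
Total: 2400.9 + 3029.4 ≈ 5430 km.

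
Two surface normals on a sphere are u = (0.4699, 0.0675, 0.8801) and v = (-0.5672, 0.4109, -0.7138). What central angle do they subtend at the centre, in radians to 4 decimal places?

2.6200 rad

u·v = -0.8670; |u| = 1.0000, |v| = 1.0000.
cos θ = (u·v)/(|u||v|) = -0.8670, so θ = 2.6200 rad.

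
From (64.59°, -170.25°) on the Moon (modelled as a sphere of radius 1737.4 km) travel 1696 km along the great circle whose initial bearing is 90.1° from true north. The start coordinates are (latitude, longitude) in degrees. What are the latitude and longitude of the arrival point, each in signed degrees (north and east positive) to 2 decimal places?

Angular distance δ = d/R = 1696/1737.4 = 0.97617 rad; initial bearing θ = 1.5725 rad.
sin φ₂ = sin φ₁ cos δ + cos φ₁ sin δ cos θ = (0.9033)(0.5602) + (0.4291)(0.8284)(-0.0017) = 0.5054, so φ₂ = 30.36°.
Δλ = atan2(sin θ sin δ cos φ₁, cos δ − sin φ₁ sin φ₂) = atan2(0.3554, 0.1037) = 73.735°.
λ₂ = -170.250° + 73.735° = -96.52°.

30.36°, -96.52°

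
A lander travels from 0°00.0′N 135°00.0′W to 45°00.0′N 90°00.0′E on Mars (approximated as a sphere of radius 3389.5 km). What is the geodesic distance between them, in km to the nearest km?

7099 km

Let φ₁ = 0.0000 rad, φ₂ = 0.7854 rad, and Δλ = -2.3562 rad.
Haversine: a = sin²(Δφ/2) + cos φ₁ cos φ₂ sin²(Δλ/2) = 0.1464 + (1.0000)(0.7071)(0.8536) = 0.75000.
Central angle c = 2·arcsin(√a) = 2.09440 rad.
Distance = R·c = 3389.5 × 2.0944 ≈ 7099 km.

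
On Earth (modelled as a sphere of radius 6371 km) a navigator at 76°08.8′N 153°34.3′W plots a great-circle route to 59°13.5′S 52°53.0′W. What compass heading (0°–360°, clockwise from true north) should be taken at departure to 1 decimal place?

102.7°

With φ₁ = 1.3290, φ₂ = -1.0337, Δλ = 1.7573 rad, the forward-azimuth formula gives
θ = atan2( sin Δλ cos φ₂ , cos φ₁ sin φ₂ − sin φ₁ cos φ₂ cos Δλ ) = atan2(0.5028, -0.1136) = 102.73°.
So the initial bearing is 102.7°.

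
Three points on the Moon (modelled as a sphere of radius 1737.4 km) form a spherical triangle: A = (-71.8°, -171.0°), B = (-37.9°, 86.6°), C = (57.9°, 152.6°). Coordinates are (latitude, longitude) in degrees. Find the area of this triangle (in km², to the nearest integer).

Side lengths (central angles): a = 1.9282, b = 2.3066, c = 1.0115 rad; semiperimeter s = 2.6231.
By l'Huilier's theorem, tan(E/4) = √[tan(s/2) tan((s−a)/2) tan((s−b)/2) tan((s−c)/2)], giving spherical excess E = 1.7786 rad.
Area = E·R² = 1.7786 × (1737.4)² ≈ 5368768 km².

5368768 km²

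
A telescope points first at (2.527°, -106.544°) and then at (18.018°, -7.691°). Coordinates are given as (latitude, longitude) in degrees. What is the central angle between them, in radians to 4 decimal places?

Let φ₁ = 0.0441 rad, φ₂ = 0.3145 rad, and Δλ = 1.7253 rad.
cos c = sin φ₁ sin φ₂ + cos φ₁ cos φ₂ cos Δλ = (0.0441)(0.3093) + (0.9990)(0.9510)(-0.1539) = -0.13257,
so c = arccos(-0.13257) = 1.70376 rad.
So the angular separation is 1.7038 rad.

1.7038 rad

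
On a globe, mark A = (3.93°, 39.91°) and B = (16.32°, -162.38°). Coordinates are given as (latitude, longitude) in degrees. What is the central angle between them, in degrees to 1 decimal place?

150.1°

Let φ₁ = 0.0686 rad, φ₂ = 0.2848 rad, and Δλ = 2.7526 rad.
cos c = sin φ₁ sin φ₂ + cos φ₁ cos φ₂ cos Δλ = (0.0685)(0.2810) + (0.9976)(0.9597)(-0.9253) = -0.86665,
so c = arccos(-0.86665) = 2.61924 rad.
So the angular separation is 150.1°.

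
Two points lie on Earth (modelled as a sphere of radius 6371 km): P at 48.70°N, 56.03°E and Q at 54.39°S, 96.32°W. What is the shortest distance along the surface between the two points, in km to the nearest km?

18016 km

Let φ₁ = 0.8500 rad, φ₂ = -0.9493 rad, and Δλ = -2.6590 rad.
cos c = sin φ₁ sin φ₂ + cos φ₁ cos φ₂ cos Δλ = (0.7513)(-0.8130) + (0.6600)(0.5823)(-0.8858) = -0.95119,
so c = arccos(-0.95119) = 2.82785 rad.
Distance = R·c = 6371 × 2.8279 ≈ 18016 km.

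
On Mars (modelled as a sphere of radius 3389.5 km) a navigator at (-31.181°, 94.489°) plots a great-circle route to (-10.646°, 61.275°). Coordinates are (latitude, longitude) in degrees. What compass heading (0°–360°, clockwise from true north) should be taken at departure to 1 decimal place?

Δλ = -33.214° = -0.5797 rad.
y = sin Δλ · cos φ₂ = (-0.5478)(0.9828) = -0.5383
x = cos φ₁ sin φ₂ − sin φ₁ cos φ₂ cos Δλ = (0.8555)(-0.1847) − (-0.5177)(0.9828)(0.8366) = 0.2677
θ = atan2(y, x) = -63.56°; adding 360° gives 296.4°.

296.4°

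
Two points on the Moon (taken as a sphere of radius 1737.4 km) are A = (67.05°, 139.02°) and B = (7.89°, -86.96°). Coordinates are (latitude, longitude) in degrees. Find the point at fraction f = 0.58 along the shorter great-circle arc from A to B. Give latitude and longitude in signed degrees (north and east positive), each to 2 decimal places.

46.83°, -102.80°

The central angle between A and B is δ = 1.7133 rad.
With f = 0.58, the slerp weights are sin((1−f)δ)/sin δ = 0.6658 and sin(fδ)/sin δ = 0.8466.
Weighted sum of the unit vectors: (0.6658)·(-0.2944,0.2557,0.9208) + (0.8466)·(0.0525,-0.9891,0.1373) = (-0.1515, -0.6672, 0.7293).
Converting back: φ = atan2(z, √(x²+y²)) = 46.83°, λ = atan2(y, x) = -102.80°.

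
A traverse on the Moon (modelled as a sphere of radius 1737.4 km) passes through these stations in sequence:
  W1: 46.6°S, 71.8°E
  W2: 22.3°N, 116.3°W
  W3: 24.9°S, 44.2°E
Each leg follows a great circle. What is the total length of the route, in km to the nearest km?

9606 km

Leg W1→W2: central angle 2.7023 rad, distance 4695.0 km.
Leg W2→W3: central angle 2.8267 rad, distance 4911.1 km.
Total: 4695.0 + 4911.1 ≈ 9606 km.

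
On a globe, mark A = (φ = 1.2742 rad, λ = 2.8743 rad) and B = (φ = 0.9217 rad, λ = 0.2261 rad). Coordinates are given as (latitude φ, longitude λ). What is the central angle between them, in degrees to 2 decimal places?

With latitudes φ₁ = 73.006°, φ₂ = 52.810° and longitude difference Δλ = -151.731°:
cos c = sin φ₁ sin φ₂ + cos φ₁ cos φ₂ cos Δλ = (0.9563)(0.7966) + (0.2923)(0.6045)(-0.8807) = 0.60625,
so c = arccos(0.60625) = 0.91946 rad.
So the angular separation is 52.68°.

52.68°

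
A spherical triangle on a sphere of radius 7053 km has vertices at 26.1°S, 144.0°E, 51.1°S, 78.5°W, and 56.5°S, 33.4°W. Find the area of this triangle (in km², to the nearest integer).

Side lengths (central angles): a = 0.4655, b = 1.6994, c = 1.6443 rad; semiperimeter s = 1.9046.
By l'Huilier's theorem, tan(E/4) = √[tan(s/2) tan((s−a)/2) tan((s−b)/2) tan((s−c)/2)], giving spherical excess E = 0.5124 rad.
Area = E·R² = 0.5124 × (7053)² ≈ 25488630 km².

25488630 km²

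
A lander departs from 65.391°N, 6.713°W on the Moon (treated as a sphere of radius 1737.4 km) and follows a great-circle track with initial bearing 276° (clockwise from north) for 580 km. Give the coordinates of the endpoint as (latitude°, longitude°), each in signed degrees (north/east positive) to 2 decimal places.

60.84°, -48.68°

Angular distance δ = d/R = 580/1737.4 = 0.33383 rad; initial bearing θ = 4.8171 rad.
sin φ₂ = sin φ₁ cos δ + cos φ₁ sin δ cos θ = (0.9092)(0.9448) + (0.4164)(0.3277)(0.1045) = 0.8732, so φ₂ = 60.84°.
Δλ = atan2(sin θ sin δ cos φ₁, cos δ − sin φ₁ sin φ₂) = atan2(-0.1357, 0.1509) = -41.970°.
λ₂ = -6.713° − 41.970° = -48.68°.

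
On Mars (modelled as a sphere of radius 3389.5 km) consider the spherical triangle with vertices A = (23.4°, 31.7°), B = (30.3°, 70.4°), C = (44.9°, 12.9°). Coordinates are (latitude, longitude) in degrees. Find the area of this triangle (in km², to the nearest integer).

1690633 km²

Side lengths (central angles): a = 0.8166, b = 0.4607, c = 0.6115 rad; semiperimeter s = 0.9444.
By l'Huilier's theorem, tan(E/4) = √[tan(s/2) tan((s−a)/2) tan((s−b)/2) tan((s−c)/2)], giving spherical excess E = 0.1472 rad.
Area = E·R² = 0.1472 × (3389.5)² ≈ 1690633 km².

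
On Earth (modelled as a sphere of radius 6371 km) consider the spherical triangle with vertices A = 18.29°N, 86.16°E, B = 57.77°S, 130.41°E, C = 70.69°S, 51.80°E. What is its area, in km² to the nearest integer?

Side lengths (central angles): a = 0.5860, b = 1.6078, c = 1.4734 rad; semiperimeter s = 1.8336.
By l'Huilier's theorem, tan(E/4) = √[tan(s/2) tan((s−a)/2) tan((s−b)/2) tan((s−c)/2)], giving spherical excess E = 0.5533 rad.
Area = E·R² = 0.5533 × (6371)² ≈ 22459111 km².

22459111 km²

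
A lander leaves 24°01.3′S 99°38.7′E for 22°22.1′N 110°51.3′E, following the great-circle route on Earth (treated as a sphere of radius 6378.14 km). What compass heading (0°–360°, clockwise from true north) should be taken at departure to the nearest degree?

Δλ = 11.210° = 0.1957 rad.
y = sin Δλ · cos φ₂ = (0.1944)(0.9248) = 0.1798
x = cos φ₁ sin φ₂ − sin φ₁ cos φ₂ cos Δλ = (0.9134)(0.3806) − (-0.4071)(0.9248)(0.9809) = 0.7169
θ = atan2(y, x) = 14.08°, so the bearing is 14°.

14°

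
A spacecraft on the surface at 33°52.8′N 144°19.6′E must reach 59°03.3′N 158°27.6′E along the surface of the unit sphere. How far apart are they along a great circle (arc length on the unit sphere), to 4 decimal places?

0.4688

Let φ₁ = 0.5913 rad, φ₂ = 1.0307 rad, and Δλ = 0.2467 rad.
cos c = sin φ₁ sin φ₂ + cos φ₁ cos φ₂ cos Δλ = (0.5575)(0.8577) + (0.8302)(0.5142)(0.9697) = 0.89209,
so c = arccos(0.89209) = 0.46885 rad.
On the unit sphere the arc length equals the central angle: 0.4688.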